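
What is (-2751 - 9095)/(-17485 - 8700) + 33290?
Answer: 871710496/26185 ≈ 33290.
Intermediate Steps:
(-2751 - 9095)/(-17485 - 8700) + 33290 = -11846/(-26185) + 33290 = -11846*(-1/26185) + 33290 = 11846/26185 + 33290 = 871710496/26185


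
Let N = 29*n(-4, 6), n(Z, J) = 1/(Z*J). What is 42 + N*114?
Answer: -383/4 ≈ -95.750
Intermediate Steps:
n(Z, J) = 1/(J*Z)
N = -29/24 (N = 29*(1/(6*(-4))) = 29*((⅙)*(-¼)) = 29*(-1/24) = -29/24 ≈ -1.2083)
42 + N*114 = 42 - 29/24*114 = 42 - 551/4 = -383/4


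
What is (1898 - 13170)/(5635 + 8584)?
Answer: -11272/14219 ≈ -0.79274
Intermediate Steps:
(1898 - 13170)/(5635 + 8584) = -11272/14219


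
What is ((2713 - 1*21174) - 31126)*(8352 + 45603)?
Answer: -2675466585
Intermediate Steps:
((2713 - 1*21174) - 31126)*(8352 + 45603) = ((2713 - 21174) - 31126)*53955 = (-18461 - 31126)*53955 = -49587*53955 = -2675466585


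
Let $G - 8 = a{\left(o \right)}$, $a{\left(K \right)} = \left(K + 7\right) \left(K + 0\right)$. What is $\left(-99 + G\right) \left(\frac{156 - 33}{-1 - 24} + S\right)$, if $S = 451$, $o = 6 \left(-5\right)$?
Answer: $\frac{6680048}{25} \approx 2.672 \cdot 10^{5}$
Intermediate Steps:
$o = -30$
$a{\left(K \right)} = K \left(7 + K\right)$ ($a{\left(K \right)} = \left(7 + K\right) K = K \left(7 + K\right)$)
$G = 698$ ($G = 8 - 30 \left(7 - 30\right) = 8 - -690 = 8 + 690 = 698$)
$\left(-99 + G\right) \left(\frac{156 - 33}{-1 - 24} + S\right) = \left(-99 + 698\right) \left(\frac{156 - 33}{-1 - 24} + 451\right) = 599 \left(\frac{123}{-25} + 451\right) = 599 \left(123 \left(- \frac{1}{25}\right) + 451\right) = 599 \left(- \frac{123}{25} + 451\right) = 599 \cdot \frac{11152}{25} = \frac{6680048}{25}$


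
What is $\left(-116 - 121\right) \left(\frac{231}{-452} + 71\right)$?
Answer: $- \frac{7551057}{452} \approx -16706.0$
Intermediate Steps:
$\left(-116 - 121\right) \left(\frac{231}{-452} + 71\right) = - 237 \left(231 \left(- \frac{1}{452}\right) + 71\right) = - 237 \left(- \frac{231}{452} + 71\right) = \left(-237\right) \frac{31861}{452} = - \frac{7551057}{452}$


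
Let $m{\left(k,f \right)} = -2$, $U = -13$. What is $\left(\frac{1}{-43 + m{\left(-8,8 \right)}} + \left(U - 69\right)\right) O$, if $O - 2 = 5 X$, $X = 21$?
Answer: $- \frac{394937}{45} \approx -8776.4$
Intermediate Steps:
$O = 107$ ($O = 2 + 5 \cdot 21 = 2 + 105 = 107$)
$\left(\frac{1}{-43 + m{\left(-8,8 \right)}} + \left(U - 69\right)\right) O = \left(\frac{1}{-43 - 2} - 82\right) 107 = \left(\frac{1}{-45} - 82\right) 107 = \left(- \frac{1}{45} - 82\right) 107 = \left(- \frac{3691}{45}\right) 107 = - \frac{394937}{45}$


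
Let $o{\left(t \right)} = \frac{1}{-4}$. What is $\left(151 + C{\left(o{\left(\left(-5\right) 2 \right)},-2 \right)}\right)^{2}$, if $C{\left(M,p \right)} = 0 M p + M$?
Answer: $\frac{363609}{16} \approx 22726.0$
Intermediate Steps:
$o{\left(t \right)} = - \frac{1}{4}$
$C{\left(M,p \right)} = M$ ($C{\left(M,p \right)} = 0 p + M = 0 + M = M$)
$\left(151 + C{\left(o{\left(\left(-5\right) 2 \right)},-2 \right)}\right)^{2} = \left(151 - \frac{1}{4}\right)^{2} = \left(\frac{603}{4}\right)^{2} = \frac{363609}{16}$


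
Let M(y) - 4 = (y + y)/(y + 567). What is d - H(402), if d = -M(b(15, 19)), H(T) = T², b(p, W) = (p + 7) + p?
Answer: -48805653/302 ≈ -1.6161e+5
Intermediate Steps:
b(p, W) = 7 + 2*p (b(p, W) = (7 + p) + p = 7 + 2*p)
M(y) = 4 + 2*y/(567 + y) (M(y) = 4 + (y + y)/(y + 567) = 4 + (2*y)/(567 + y) = 4 + 2*y/(567 + y))
d = -1245/302 (d = -6*(378 + (7 + 2*15))/(567 + (7 + 2*15)) = -6*(378 + (7 + 30))/(567 + (7 + 30)) = -6*(378 + 37)/(567 + 37) = -6*415/604 = -1*1245/302 = -1245/302 ≈ -4.1225)
d - H(402) = -1245/302 - 1*402² = -1245/302 - 1*161604 = -1245/302 - 161604 = -48805653/302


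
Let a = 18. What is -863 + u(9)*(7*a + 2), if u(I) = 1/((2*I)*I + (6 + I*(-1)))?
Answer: -137089/159 ≈ -862.20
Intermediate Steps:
u(I) = 1/(6 - I + 2*I**2) (u(I) = 1/(2*I**2 + (6 - I)) = 1/(6 - I + 2*I**2))
-863 + u(9)*(7*a + 2) = -863 + (7*18 + 2)/(6 - 1*9 + 2*9**2) = -863 + (126 + 2)/(6 - 9 + 2*81) = -863 + 128/(6 - 9 + 162) = -863 + 128/159 = -137089/159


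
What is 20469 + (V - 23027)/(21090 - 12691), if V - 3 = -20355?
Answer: 171875752/8399 ≈ 20464.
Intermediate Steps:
V = -20352 (V = 3 - 20355 = -20352)
20469 + (V - 23027)/(21090 - 12691) = 20469 + (-20352 - 23027)/(21090 - 12691) = 20469 - 43379/8399 = 171875752/8399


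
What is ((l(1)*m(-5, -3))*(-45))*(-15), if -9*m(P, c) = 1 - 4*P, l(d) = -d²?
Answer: 1575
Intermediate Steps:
m(P, c) = -⅑ + 4*P/9 (m(P, c) = -(1 - 4*P)/9 = -⅑ + 4*P/9)
((l(1)*m(-5, -3))*(-45))*(-15) = (((-1*1²)*(-⅑ + (4/9)*(-5)))*(-45))*(-15) = (((-1*1)*(-⅑ - 20/9))*(-45))*(-15) = (-1*(-7/3)*(-45))*(-15) = ((7/3)*(-45))*(-15) = -105*(-15) = 1575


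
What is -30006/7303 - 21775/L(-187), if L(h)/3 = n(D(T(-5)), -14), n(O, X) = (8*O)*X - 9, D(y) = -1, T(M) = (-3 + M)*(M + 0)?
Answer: -168294679/2256627 ≈ -74.578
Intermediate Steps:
T(M) = M*(-3 + M) (T(M) = (-3 + M)*M = M*(-3 + M))
n(O, X) = -9 + 8*O*X (n(O, X) = 8*O*X - 9 = -9 + 8*O*X)
L(h) = 309 (L(h) = 3*(-9 + 8*(-1)*(-14)) = 3*(-9 + 112) = 3*103 = 309)
-30006/7303 - 21775/L(-187) = -30006/7303 - 21775/309 = -168294679/2256627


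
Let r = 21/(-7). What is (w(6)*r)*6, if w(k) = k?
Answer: -108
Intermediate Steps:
r = -3 (r = 21*(-1/7) = -3)
(w(6)*r)*6 = (6*(-3))*6 = -18*6 = -108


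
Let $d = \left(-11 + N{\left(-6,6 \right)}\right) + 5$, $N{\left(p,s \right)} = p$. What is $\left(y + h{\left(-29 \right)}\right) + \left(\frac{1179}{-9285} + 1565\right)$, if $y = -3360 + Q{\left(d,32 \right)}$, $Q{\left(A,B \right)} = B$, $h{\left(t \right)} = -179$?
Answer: $- \frac{6010883}{3095} \approx -1942.1$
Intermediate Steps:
$d = -12$ ($d = \left(-11 - 6\right) + 5 = -17 + 5 = -12$)
$y = -3328$ ($y = -3360 + 32 = -3328$)
$\left(y + h{\left(-29 \right)}\right) + \left(\frac{1179}{-9285} + 1565\right) = \left(-3328 - 179\right) + \left(\frac{1179}{-9285} + 1565\right) = -3507 + \left(1179 \left(- \frac{1}{9285}\right) + 1565\right) = -3507 + \left(- \frac{393}{3095} + 1565\right) = -3507 + \frac{4843282}{3095} = - \frac{6010883}{3095}$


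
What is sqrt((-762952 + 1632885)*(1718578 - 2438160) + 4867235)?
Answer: I*sqrt(625983260771) ≈ 7.9119e+5*I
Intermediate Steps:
sqrt((-762952 + 1632885)*(1718578 - 2438160) + 4867235) = sqrt(869933*(-719582) + 4867235) = sqrt(-625988128006 + 4867235) = sqrt(-625983260771) = I*sqrt(625983260771)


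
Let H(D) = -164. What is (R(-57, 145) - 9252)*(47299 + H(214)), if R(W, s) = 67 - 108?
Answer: -438025555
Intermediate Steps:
R(W, s) = -41
(R(-57, 145) - 9252)*(47299 + H(214)) = (-41 - 9252)*(47299 - 164) = -9293*47135 = -438025555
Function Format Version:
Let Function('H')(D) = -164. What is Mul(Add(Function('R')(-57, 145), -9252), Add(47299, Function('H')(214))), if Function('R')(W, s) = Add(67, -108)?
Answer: -438025555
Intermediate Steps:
Function('R')(W, s) = -41
Mul(Add(Function('R')(-57, 145), -9252), Add(47299, Function('H')(214))) = Mul(Add(-41, -9252), Add(47299, -164)) = Mul(-9293, 47135) = -438025555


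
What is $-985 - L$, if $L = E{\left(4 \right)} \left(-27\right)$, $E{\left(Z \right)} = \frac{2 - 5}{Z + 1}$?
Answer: $- \frac{5006}{5} \approx -1001.2$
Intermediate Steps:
$E{\left(Z \right)} = - \frac{3}{1 + Z}$
$L = \frac{81}{5}$ ($L = - \frac{3}{1 + 4} \left(-27\right) = - \frac{3}{5} \left(-27\right) = \left(-3\right) \frac{1}{5} \left(-27\right) = \left(- \frac{3}{5}\right) \left(-27\right) = \frac{81}{5} \approx 16.2$)
$-985 - L = -985 - \frac{81}{5} = - \frac{5006}{5}$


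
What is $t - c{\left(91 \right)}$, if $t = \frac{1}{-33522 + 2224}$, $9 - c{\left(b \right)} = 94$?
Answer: $\frac{2660329}{31298} \approx 85.0$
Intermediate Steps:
$c{\left(b \right)} = -85$ ($c{\left(b \right)} = 9 - 94 = -85$)
$t = - \frac{1}{31298}$ ($t = \frac{1}{-31298} = - \frac{1}{31298} \approx -3.1951 \cdot 10^{-5}$)
$t - c{\left(91 \right)} = - \frac{1}{31298} - -85 = - \frac{1}{31298} + 85 = \frac{2660329}{31298}$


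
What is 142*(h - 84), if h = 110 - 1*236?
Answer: -29820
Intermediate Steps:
h = -126 (h = 110 - 236 = -126)
142*(h - 84) = 142*(-126 - 84) = 142*(-210) = -29820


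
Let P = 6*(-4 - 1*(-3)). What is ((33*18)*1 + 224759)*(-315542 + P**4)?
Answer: -70816278838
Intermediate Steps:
P = -6 (P = 6*(-4 + 3) = 6*(-1) = -6)
((33*18)*1 + 224759)*(-315542 + P**4) = ((33*18)*1 + 224759)*(-315542 + (-6)**4) = (594*1 + 224759)*(-315542 + 1296) = (594 + 224759)*(-314246) = 225353*(-314246) = -70816278838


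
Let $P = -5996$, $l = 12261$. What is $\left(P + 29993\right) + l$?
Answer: $36258$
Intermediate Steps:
$\left(P + 29993\right) + l = \left(-5996 + 29993\right) + 12261 = 23997 + 12261 = 36258$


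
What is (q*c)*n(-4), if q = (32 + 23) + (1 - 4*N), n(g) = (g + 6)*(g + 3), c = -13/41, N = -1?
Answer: 1560/41 ≈ 38.049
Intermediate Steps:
c = -13/41 (c = -13*1/41 = -13/41 ≈ -0.31707)
n(g) = (3 + g)*(6 + g) (n(g) = (6 + g)*(3 + g) = (3 + g)*(6 + g))
q = 60 (q = (32 + 23) + (1 - 4*(-1)) = 55 + (1 + 4) = 55 + 5 = 60)
(q*c)*n(-4) = (60*(-13/41))*(18 + (-4)**2 + 9*(-4)) = -780*(18 + 16 - 36)/41 = -780/41*(-2) = 1560/41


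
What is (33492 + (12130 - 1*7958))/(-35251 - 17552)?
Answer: -37664/52803 ≈ -0.71329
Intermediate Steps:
(33492 + (12130 - 1*7958))/(-35251 - 17552) = (33492 + (12130 - 7958))/(-52803) = (33492 + 4172)*(-1/52803) = 37664*(-1/52803) = -37664/52803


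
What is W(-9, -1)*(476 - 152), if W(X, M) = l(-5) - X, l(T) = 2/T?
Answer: 13932/5 ≈ 2786.4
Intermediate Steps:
W(X, M) = -⅖ - X (W(X, M) = 2/(-5) - X = 2*(-⅕) - X = -⅖ - X)
W(-9, -1)*(476 - 152) = (-⅖ - 1*(-9))*(476 - 152) = (-⅖ + 9)*324 = (43/5)*324 = 13932/5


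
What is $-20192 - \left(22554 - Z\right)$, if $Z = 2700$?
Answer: $-40046$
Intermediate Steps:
$-20192 - \left(22554 - Z\right) = -20192 - \left(22554 - 2700\right) = -20192 - 19854 = -40046$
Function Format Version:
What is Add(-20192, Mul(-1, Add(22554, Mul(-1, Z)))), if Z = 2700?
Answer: -40046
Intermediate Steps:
Add(-20192, Mul(-1, Add(22554, Mul(-1, Z)))) = Add(-20192, Mul(-1, Add(22554, Mul(-1, 2700)))) = Add(-20192, Mul(-1, Add(22554, -2700))) = Add(-20192, Mul(-1, 19854)) = Add(-20192, -19854) = -40046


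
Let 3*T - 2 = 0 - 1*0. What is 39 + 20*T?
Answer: 157/3 ≈ 52.333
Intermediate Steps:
T = 2/3 (T = 2/3 + (0 - 1*0)/3 = 2/3 + (0 + 0)/3 = 2/3 + (1/3)*0 = 2/3 + 0 = 2/3 ≈ 0.66667)
39 + 20*T = 39 + 20*(2/3) = 39 + 40/3 = 157/3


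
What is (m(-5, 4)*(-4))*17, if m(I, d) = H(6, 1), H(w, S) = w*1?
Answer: -408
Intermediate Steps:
H(w, S) = w
m(I, d) = 6
(m(-5, 4)*(-4))*17 = (6*(-4))*17 = -24*17 = -408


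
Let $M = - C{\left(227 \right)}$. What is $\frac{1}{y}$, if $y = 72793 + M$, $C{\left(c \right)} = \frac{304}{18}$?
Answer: $\frac{9}{654985} \approx 1.3741 \cdot 10^{-5}$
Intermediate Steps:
$C{\left(c \right)} = \frac{152}{9}$ ($C{\left(c \right)} = 304 \cdot \frac{1}{18} = \frac{152}{9}$)
$M = - \frac{152}{9}$ ($M = \left(-1\right) \frac{152}{9} = - \frac{152}{9} \approx -16.889$)
$y = \frac{654985}{9}$ ($y = 72793 - \frac{152}{9} = \frac{654985}{9} \approx 72776.0$)
$\frac{1}{y} = \frac{1}{\frac{654985}{9}} = \frac{9}{654985}$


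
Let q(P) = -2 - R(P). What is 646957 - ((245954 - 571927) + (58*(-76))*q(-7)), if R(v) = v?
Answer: 994970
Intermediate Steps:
q(P) = -2 - P
646957 - ((245954 - 571927) + (58*(-76))*q(-7)) = 646957 - ((245954 - 571927) + (58*(-76))*(-2 - 1*(-7))) = 646957 - (-325973 - 4408*(-2 + 7)) = 646957 - (-325973 - 4408*5) = 646957 - (-325973 - 22040) = 646957 - 1*(-348013) = 646957 + 348013 = 994970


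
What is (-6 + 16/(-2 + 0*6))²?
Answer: 196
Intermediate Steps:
(-6 + 16/(-2 + 0*6))² = (-6 + 16/(-2 + 0))² = (-6 + 16/(-2))² = (-6 + 16*(-½))² = (-6 - 8)² = (-14)² = 196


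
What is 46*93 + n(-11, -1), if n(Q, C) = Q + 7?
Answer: 4274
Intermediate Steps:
n(Q, C) = 7 + Q
46*93 + n(-11, -1) = 46*93 + (7 - 11) = 4278 - 4 = 4274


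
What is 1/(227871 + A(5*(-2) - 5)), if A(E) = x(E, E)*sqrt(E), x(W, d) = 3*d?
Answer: 25319/5769469224 + 5*I*sqrt(15)/5769469224 ≈ 4.3884e-6 + 3.3564e-9*I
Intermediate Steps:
A(E) = 3*E**(3/2) (A(E) = (3*E)*sqrt(E) = 3*E**(3/2))
1/(227871 + A(5*(-2) - 5)) = 1/(227871 + 3*(5*(-2) - 5)**(3/2)) = 1/(227871 + 3*(-10 - 5)**(3/2)) = 1/(227871 + 3*(-15)**(3/2)) = 1/(227871 + 3*(-15*I*sqrt(15))) = 1/(227871 - 45*I*sqrt(15))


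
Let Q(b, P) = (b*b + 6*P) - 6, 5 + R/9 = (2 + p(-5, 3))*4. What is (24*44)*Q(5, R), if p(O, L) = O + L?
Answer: -265056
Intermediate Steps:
p(O, L) = L + O
R = -45 (R = -45 + 9*((2 + (3 - 5))*4) = -45 + 9*((2 - 2)*4) = -45 + 9*(0*4) = -45 + 9*0 = -45 + 0 = -45)
Q(b, P) = -6 + b² + 6*P (Q(b, P) = (b² + 6*P) - 6 = -6 + b² + 6*P)
(24*44)*Q(5, R) = (24*44)*(-6 + 5² + 6*(-45)) = 1056*(-6 + 25 - 270) = 1056*(-251) = -265056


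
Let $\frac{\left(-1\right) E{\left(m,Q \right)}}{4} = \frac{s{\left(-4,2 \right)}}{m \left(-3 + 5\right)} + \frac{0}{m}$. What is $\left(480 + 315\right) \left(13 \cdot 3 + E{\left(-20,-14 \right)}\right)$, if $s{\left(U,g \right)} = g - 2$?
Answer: $31005$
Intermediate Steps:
$s{\left(U,g \right)} = -2 + g$ ($s{\left(U,g \right)} = g - 2 = -2 + g$)
$E{\left(m,Q \right)} = 0$ ($E{\left(m,Q \right)} = - 4 \left(\frac{-2 + 2}{m \left(-3 + 5\right)} + \frac{0}{m}\right) = - 4 \left(\frac{0}{m 2} + 0\right) = - 4 \left(\frac{0}{2 m} + 0\right) = - 4 \left(0 \frac{1}{2 m} + 0\right) = - 4 \left(0 + 0\right) = \left(-4\right) 0 = 0$)
$\left(480 + 315\right) \left(13 \cdot 3 + E{\left(-20,-14 \right)}\right) = \left(480 + 315\right) \left(13 \cdot 3 + 0\right) = 795 \left(39 + 0\right) = 795 \cdot 39 = 31005$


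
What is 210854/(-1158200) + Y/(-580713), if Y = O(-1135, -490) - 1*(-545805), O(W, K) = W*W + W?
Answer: -374217441317/112096966100 ≈ -3.3383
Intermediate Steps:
O(W, K) = W + W**2 (O(W, K) = W**2 + W = W + W**2)
Y = 1832895 (Y = -1135*(1 - 1135) - 1*(-545805) = -1135*(-1134) + 545805 = 1287090 + 545805 = 1832895)
210854/(-1158200) + Y/(-580713) = 210854/(-1158200) + 1832895/(-580713) = 210854*(-1/1158200) + 1832895*(-1/580713) = -105427/579100 - 610965/193571 = -374217441317/112096966100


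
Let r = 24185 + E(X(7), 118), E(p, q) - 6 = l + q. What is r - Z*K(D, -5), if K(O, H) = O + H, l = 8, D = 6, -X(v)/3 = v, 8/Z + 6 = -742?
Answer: 4547281/187 ≈ 24317.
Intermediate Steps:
Z = -2/187 (Z = 8/(-6 - 742) = 8/(-748) = 8*(-1/748) = -2/187 ≈ -0.010695)
X(v) = -3*v
K(O, H) = H + O
E(p, q) = 14 + q (E(p, q) = 6 + (8 + q) = 14 + q)
r = 24317 (r = 24185 + (14 + 118) = 24185 + 132 = 24317)
r - Z*K(D, -5) = 24317 - (-2)*(-5 + 6)/187 = 24317 - (-2)/187 = 24317 - 1*(-2/187) = 24317 + 2/187 = 4547281/187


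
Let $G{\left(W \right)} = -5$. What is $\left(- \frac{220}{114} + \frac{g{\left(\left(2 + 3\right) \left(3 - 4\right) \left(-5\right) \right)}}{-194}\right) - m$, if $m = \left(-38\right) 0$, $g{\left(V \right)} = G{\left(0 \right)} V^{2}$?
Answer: $\frac{156785}{11058} \approx 14.178$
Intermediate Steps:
$g{\left(V \right)} = - 5 V^{2}$
$m = 0$
$\left(- \frac{220}{114} + \frac{g{\left(\left(2 + 3\right) \left(3 - 4\right) \left(-5\right) \right)}}{-194}\right) - m = \left(- \frac{220}{114} + \frac{\left(-5\right) \left(\left(2 + 3\right) \left(3 - 4\right) \left(-5\right)\right)^{2}}{-194}\right) - 0 = \left(\left(-220\right) \frac{1}{114} + - 5 \left(5 \left(-1\right) \left(-5\right)\right)^{2} \left(- \frac{1}{194}\right)\right) + 0 = \left(- \frac{110}{57} + - 5 \left(\left(-5\right) \left(-5\right)\right)^{2} \left(- \frac{1}{194}\right)\right) + 0 = \left(- \frac{110}{57} + - 5 \cdot 25^{2} \left(- \frac{1}{194}\right)\right) + 0 = \left(- \frac{110}{57} + \left(-5\right) 625 \left(- \frac{1}{194}\right)\right) + 0 = \left(- \frac{110}{57} - - \frac{3125}{194}\right) + 0 = \left(- \frac{110}{57} + \frac{3125}{194}\right) + 0 = \frac{156785}{11058} + 0 = \frac{156785}{11058}$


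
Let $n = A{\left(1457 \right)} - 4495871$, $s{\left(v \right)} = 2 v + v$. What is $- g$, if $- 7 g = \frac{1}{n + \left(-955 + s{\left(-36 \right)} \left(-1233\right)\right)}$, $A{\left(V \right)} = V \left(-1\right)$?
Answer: $- \frac{1}{30555833} \approx -3.2727 \cdot 10^{-8}$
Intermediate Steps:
$s{\left(v \right)} = 3 v$
$A{\left(V \right)} = - V$
$n = -4497328$ ($n = \left(-1\right) 1457 - 4495871 = -1457 - 4495871 = -4497328$)
$g = \frac{1}{30555833}$ ($g = - \frac{1}{7 \left(-4497328 - \left(955 - 3 \left(-36\right) \left(-1233\right)\right)\right)} = - \frac{1}{7 \left(-4497328 - -132209\right)} = - \frac{1}{7 \left(-4497328 + \left(-955 + 133164\right)\right)} = - \frac{1}{7 \left(-4497328 + 132209\right)} = - \frac{1}{7 \left(-4365119\right)} = \left(- \frac{1}{7}\right) \left(- \frac{1}{4365119}\right) = \frac{1}{30555833} \approx 3.2727 \cdot 10^{-8}$)
$- g = \left(-1\right) \frac{1}{30555833} = - \frac{1}{30555833}$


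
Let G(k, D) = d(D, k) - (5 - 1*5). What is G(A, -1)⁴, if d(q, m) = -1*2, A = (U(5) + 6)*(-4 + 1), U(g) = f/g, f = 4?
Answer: 16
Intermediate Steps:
U(g) = 4/g
A = -102/5 (A = (4/5 + 6)*(-4 + 1) = (4*(⅕) + 6)*(-3) = (⅘ + 6)*(-3) = (34/5)*(-3) = -102/5 ≈ -20.400)
d(q, m) = -2
G(k, D) = -2 (G(k, D) = -2 - (5 - 1*5) = -2 - (5 - 5) = -2 - 1*0 = -2 + 0 = -2)
G(A, -1)⁴ = (-2)⁴ = 16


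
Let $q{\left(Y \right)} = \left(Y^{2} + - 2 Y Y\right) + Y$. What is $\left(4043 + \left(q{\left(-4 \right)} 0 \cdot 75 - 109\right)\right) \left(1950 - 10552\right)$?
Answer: $-33840268$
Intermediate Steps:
$q{\left(Y \right)} = Y - Y^{2}$ ($q{\left(Y \right)} = \left(Y^{2} - 2 Y^{2}\right) + Y = - Y^{2} + Y = Y - Y^{2}$)
$\left(4043 + \left(q{\left(-4 \right)} 0 \cdot 75 - 109\right)\right) \left(1950 - 10552\right) = \left(4043 - \left(109 - - 4 \left(1 - -4\right) 0 \cdot 75\right)\right) \left(1950 - 10552\right) = \left(4043 - \left(109 - - 4 \left(1 + 4\right) 0 \cdot 75\right)\right) \left(-8602\right) = \left(4043 - \left(109 - \left(-4\right) 5 \cdot 0 \cdot 75\right)\right) \left(-8602\right) = \left(4043 - \left(109 - \left(-20\right) 0 \cdot 75\right)\right) \left(-8602\right) = \left(4043 + \left(0 \cdot 75 - 109\right)\right) \left(-8602\right) = \left(4043 + \left(0 - 109\right)\right) \left(-8602\right) = \left(4043 - 109\right) \left(-8602\right) = 3934 \left(-8602\right) = -33840268$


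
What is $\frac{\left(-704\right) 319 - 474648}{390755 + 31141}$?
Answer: $- \frac{87403}{52737} \approx -1.6573$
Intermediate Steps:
$\frac{\left(-704\right) 319 - 474648}{390755 + 31141} = \frac{-224576 - 474648}{421896} = \left(-699224\right) \frac{1}{421896} = - \frac{87403}{52737}$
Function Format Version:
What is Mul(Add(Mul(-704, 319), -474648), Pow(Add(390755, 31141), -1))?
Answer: Rational(-87403, 52737) ≈ -1.6573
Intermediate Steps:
Mul(Add(Mul(-704, 319), -474648), Pow(Add(390755, 31141), -1)) = Mul(Add(-224576, -474648), Pow(421896, -1)) = Mul(-699224, Rational(1, 421896)) = Rational(-87403, 52737)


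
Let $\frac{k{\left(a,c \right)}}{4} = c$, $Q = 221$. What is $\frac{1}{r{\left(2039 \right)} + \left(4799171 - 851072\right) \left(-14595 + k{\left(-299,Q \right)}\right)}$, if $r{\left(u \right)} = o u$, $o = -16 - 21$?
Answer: $- \frac{1}{54132460832} \approx -1.8473 \cdot 10^{-11}$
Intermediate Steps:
$o = -37$
$k{\left(a,c \right)} = 4 c$
$r{\left(u \right)} = - 37 u$
$\frac{1}{r{\left(2039 \right)} + \left(4799171 - 851072\right) \left(-14595 + k{\left(-299,Q \right)}\right)} = \frac{1}{\left(-37\right) 2039 + \left(4799171 - 851072\right) \left(-14595 + 4 \cdot 221\right)} = \frac{1}{-75443 + 3948099 \left(-14595 + 884\right)} = \frac{1}{-75443 + 3948099 \left(-13711\right)} = \frac{1}{-75443 - 54132385389} = \frac{1}{-54132460832} = - \frac{1}{54132460832}$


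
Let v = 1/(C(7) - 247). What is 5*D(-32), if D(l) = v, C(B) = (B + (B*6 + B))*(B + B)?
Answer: 5/537 ≈ 0.0093110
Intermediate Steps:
C(B) = 16*B**2 (C(B) = (B + (6*B + B))*(2*B) = (B + 7*B)*(2*B) = (8*B)*(2*B) = 16*B**2)
v = 1/537 (v = 1/(16*7**2 - 247) = 1/(16*49 - 247) = 1/(784 - 247) = 1/537 ≈ 0.0018622)
D(l) = 1/537
5*D(-32) = 5*(1/537) = 5/537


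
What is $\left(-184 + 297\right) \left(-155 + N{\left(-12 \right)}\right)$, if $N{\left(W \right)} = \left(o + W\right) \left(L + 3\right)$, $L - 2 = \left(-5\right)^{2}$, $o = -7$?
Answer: $-81925$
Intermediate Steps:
$L = 27$ ($L = 2 + \left(-5\right)^{2} = 2 + 25 = 27$)
$N{\left(W \right)} = -210 + 30 W$ ($N{\left(W \right)} = \left(-7 + W\right) \left(27 + 3\right) = \left(-7 + W\right) 30 = -210 + 30 W$)
$\left(-184 + 297\right) \left(-155 + N{\left(-12 \right)}\right) = \left(-184 + 297\right) \left(-155 + \left(-210 + 30 \left(-12\right)\right)\right) = 113 \left(-155 - 570\right) = 113 \left(-725\right) = -81925$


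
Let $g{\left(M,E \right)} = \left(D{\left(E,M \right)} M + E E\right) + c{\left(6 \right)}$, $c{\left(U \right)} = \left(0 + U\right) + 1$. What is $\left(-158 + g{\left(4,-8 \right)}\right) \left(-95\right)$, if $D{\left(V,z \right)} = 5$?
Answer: $6365$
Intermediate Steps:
$c{\left(U \right)} = 1 + U$ ($c{\left(U \right)} = U + 1 = 1 + U$)
$g{\left(M,E \right)} = 7 + E^{2} + 5 M$ ($g{\left(M,E \right)} = \left(5 M + E E\right) + \left(1 + 6\right) = \left(5 M + E^{2}\right) + 7 = \left(E^{2} + 5 M\right) + 7 = 7 + E^{2} + 5 M$)
$\left(-158 + g{\left(4,-8 \right)}\right) \left(-95\right) = \left(-158 + \left(7 + \left(-8\right)^{2} + 5 \cdot 4\right)\right) \left(-95\right) = \left(-158 + \left(7 + 64 + 20\right)\right) \left(-95\right) = \left(-158 + 91\right) \left(-95\right) = \left(-67\right) \left(-95\right) = 6365$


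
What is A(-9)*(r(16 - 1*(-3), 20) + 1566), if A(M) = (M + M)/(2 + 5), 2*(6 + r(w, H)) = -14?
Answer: -27954/7 ≈ -3993.4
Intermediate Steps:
r(w, H) = -13 (r(w, H) = -6 + (½)*(-14) = -6 - 7 = -13)
A(M) = 2*M/7 (A(M) = (2*M)/7 = (2*M)*(⅐) = 2*M/7)
A(-9)*(r(16 - 1*(-3), 20) + 1566) = ((2/7)*(-9))*(-13 + 1566) = -18/7*1553 = -27954/7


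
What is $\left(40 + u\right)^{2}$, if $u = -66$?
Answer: $676$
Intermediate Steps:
$\left(40 + u\right)^{2} = \left(40 - 66\right)^{2} = \left(-26\right)^{2} = 676$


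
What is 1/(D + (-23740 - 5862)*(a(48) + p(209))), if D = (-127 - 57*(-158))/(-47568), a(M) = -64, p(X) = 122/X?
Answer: 523248/982266354107 ≈ 5.3269e-7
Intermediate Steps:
D = -8879/47568 (D = (-127 + 9006)*(-1/47568) = 8879*(-1/47568) = -8879/47568 ≈ -0.18666)
1/(D + (-23740 - 5862)*(a(48) + p(209))) = 1/(-8879/47568 + (-23740 - 5862)*(-64 + 122/209)) = 1/(-8879/47568 - 29602*(-64 + 122*(1/209))) = 1/(-8879/47568 - 29602*(-64 + 122/209)) = 1/(-8879/47568 - 29602*(-13254/209)) = 1/(-8879/47568 + 20649732/11) = 1/(982266354107/523248) = 523248/982266354107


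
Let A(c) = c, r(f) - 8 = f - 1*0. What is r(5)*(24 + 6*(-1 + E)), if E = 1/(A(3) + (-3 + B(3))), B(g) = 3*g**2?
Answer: 2132/9 ≈ 236.89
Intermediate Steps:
r(f) = 8 + f (r(f) = 8 + (f - 1*0) = 8 + (f + 0) = 8 + f)
E = 1/27 (E = 1/(3 + (-3 + 3*3**2)) = 1/(3 + (-3 + 3*9)) = 1/(3 + (-3 + 27)) = 1/(3 + 24) = 1/27 ≈ 0.037037)
r(5)*(24 + 6*(-1 + E)) = (8 + 5)*(24 + 6*(-1 + 1/27)) = 13*(24 + 6*(-26/27)) = 13*(24 - 52/9) = 13*(164/9) = 2132/9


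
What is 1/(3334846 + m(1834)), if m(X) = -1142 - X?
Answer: 1/3331870 ≈ 3.0013e-7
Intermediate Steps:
1/(3334846 + m(1834)) = 1/(3334846 + (-1142 - 1*1834)) = 1/(3334846 + (-1142 - 1834)) = 1/(3334846 - 2976) = 1/3331870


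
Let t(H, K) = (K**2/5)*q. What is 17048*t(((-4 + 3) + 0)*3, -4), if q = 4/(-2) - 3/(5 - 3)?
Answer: -954688/5 ≈ -1.9094e+5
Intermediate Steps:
q = -7/2 (q = 4*(-1/2) - 3/2 = -2 - 3*1/2 = -2 - 3/2 = -7/2 ≈ -3.5000)
t(H, K) = -7*K**2/10 (t(H, K) = (K**2/5)*(-7/2) = -7*K**2/10)
17048*t(((-4 + 3) + 0)*3, -4) = 17048*(-7/10*(-4)**2) = 17048*(-7/10*16) = 17048*(-56/5) = -954688/5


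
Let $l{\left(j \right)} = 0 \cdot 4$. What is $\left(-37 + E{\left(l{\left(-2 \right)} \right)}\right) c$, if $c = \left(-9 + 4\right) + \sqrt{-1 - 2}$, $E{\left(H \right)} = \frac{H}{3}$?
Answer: $185 - 37 i \sqrt{3} \approx 185.0 - 64.086 i$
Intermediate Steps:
$l{\left(j \right)} = 0$
$E{\left(H \right)} = \frac{H}{3}$ ($E{\left(H \right)} = H \frac{1}{3} = \frac{H}{3}$)
$c = -5 + i \sqrt{3}$ ($c = -5 + \sqrt{-3} = -5 + i \sqrt{3} \approx -5.0 + 1.732 i$)
$\left(-37 + E{\left(l{\left(-2 \right)} \right)}\right) c = \left(-37 + \frac{1}{3} \cdot 0\right) \left(-5 + i \sqrt{3}\right) = \left(-37 + 0\right) \left(-5 + i \sqrt{3}\right) = - 37 \left(-5 + i \sqrt{3}\right) = 185 - 37 i \sqrt{3}$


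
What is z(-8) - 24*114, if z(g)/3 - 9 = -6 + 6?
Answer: -2709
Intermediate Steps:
z(g) = 27 (z(g) = 27 + 3*(-6 + 6) = 27 + 3*0 = 27 + 0 = 27)
z(-8) - 24*114 = 27 - 24*114 = 27 - 2736 = -2709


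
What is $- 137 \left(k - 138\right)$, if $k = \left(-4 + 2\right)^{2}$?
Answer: $18358$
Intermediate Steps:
$k = 4$ ($k = \left(-2\right)^{2} = 4$)
$- 137 \left(k - 138\right) = - 137 \left(4 - 138\right) = \left(-137\right) \left(-134\right) = 18358$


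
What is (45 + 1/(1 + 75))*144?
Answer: 123156/19 ≈ 6481.9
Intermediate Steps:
(45 + 1/(1 + 75))*144 = (45 + 1/76)*144 = (3421/76)*144 = 123156/19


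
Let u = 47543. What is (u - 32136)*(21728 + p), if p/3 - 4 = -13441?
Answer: -286308281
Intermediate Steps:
p = -40311 (p = 12 + 3*(-13441) = 12 - 40323 = -40311)
(u - 32136)*(21728 + p) = (47543 - 32136)*(21728 - 40311) = 15407*(-18583) = -286308281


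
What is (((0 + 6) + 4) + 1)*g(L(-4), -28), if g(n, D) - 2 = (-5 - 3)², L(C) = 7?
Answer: 726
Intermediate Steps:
g(n, D) = 66 (g(n, D) = 2 + (-5 - 3)² = 2 + (-8)² = 2 + 64 = 66)
(((0 + 6) + 4) + 1)*g(L(-4), -28) = (((0 + 6) + 4) + 1)*66 = ((6 + 4) + 1)*66 = (10 + 1)*66 = 11*66 = 726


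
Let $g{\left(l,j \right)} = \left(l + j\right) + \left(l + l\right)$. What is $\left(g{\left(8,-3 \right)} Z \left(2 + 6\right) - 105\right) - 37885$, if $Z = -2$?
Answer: $-38326$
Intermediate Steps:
$g{\left(l,j \right)} = j + 3 l$ ($g{\left(l,j \right)} = \left(j + l\right) + 2 l = j + 3 l$)
$\left(g{\left(8,-3 \right)} Z \left(2 + 6\right) - 105\right) - 37885 = \left(\left(-3 + 3 \cdot 8\right) \left(- 2 \left(2 + 6\right)\right) - 105\right) - 37885 = \left(\left(-3 + 24\right) \left(\left(-2\right) 8\right) - 105\right) - 37885 = \left(21 \left(-16\right) - 105\right) - 37885 = \left(-336 - 105\right) - 37885 = -441 - 37885 = -38326$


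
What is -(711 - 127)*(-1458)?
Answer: 851472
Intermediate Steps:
-(711 - 127)*(-1458) = -584*(-1458) = -1*(-851472) = 851472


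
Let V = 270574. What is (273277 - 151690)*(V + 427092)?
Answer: 84827115942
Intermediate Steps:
(273277 - 151690)*(V + 427092) = (273277 - 151690)*(270574 + 427092) = 121587*697666 = 84827115942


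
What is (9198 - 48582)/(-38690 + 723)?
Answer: 39384/37967 ≈ 1.0373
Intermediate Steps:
(9198 - 48582)/(-38690 + 723) = -39384/(-37967) = -39384*(-1/37967) = 39384/37967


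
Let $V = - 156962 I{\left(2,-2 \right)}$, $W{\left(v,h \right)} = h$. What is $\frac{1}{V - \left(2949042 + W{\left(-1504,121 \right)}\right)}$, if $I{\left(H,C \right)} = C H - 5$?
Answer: $- \frac{1}{1536505} \approx -6.5083 \cdot 10^{-7}$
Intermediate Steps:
$I{\left(H,C \right)} = -5 + C H$
$V = 1412658$ ($V = - 156962 \left(-5 - 4\right) = \left(-156962\right) \left(-9\right) = 1412658$)
$\frac{1}{V - \left(2949042 + W{\left(-1504,121 \right)}\right)} = \frac{1}{1412658 - 2949163} = \frac{1}{-1536505} = - \frac{1}{1536505}$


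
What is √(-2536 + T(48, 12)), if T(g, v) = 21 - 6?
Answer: I*√2521 ≈ 50.21*I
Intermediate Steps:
T(g, v) = 15
√(-2536 + T(48, 12)) = √(-2536 + 15) = √(-2521) = I*√2521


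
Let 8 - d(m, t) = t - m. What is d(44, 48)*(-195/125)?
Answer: -156/25 ≈ -6.2400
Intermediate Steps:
d(m, t) = 8 + m - t (d(m, t) = 8 - (t - m) = 8 + (m - t) = 8 + m - t)
d(44, 48)*(-195/125) = (8 + 44 - 1*48)*(-195/125) = (8 + 44 - 48)*(-195*1/125) = 4*(-39/25) = -156/25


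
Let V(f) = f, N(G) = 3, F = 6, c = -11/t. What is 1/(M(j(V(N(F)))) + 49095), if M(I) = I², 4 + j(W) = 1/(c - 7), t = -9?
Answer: 2704/132799969 ≈ 2.0361e-5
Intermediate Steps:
c = 11/9 (c = -11/(-9) = -11*(-⅑) = 11/9 ≈ 1.2222)
j(W) = -217/52 (j(W) = -4 + 1/(11/9 - 7) = -4 + 1/(-52/9) = -4 - 9/52 = -217/52)
1/(M(j(V(N(F)))) + 49095) = 1/((-217/52)² + 49095) = 1/(47089/2704 + 49095) = 1/(132799969/2704) = 2704/132799969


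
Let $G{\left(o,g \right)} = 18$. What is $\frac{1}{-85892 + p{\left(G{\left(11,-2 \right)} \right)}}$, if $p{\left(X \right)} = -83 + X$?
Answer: $- \frac{1}{85957} \approx -1.1634 \cdot 10^{-5}$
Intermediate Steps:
$\frac{1}{-85892 + p{\left(G{\left(11,-2 \right)} \right)}} = \frac{1}{-85892 + \left(-83 + 18\right)} = \frac{1}{-85892 - 65} = \frac{1}{-85957} = - \frac{1}{85957}$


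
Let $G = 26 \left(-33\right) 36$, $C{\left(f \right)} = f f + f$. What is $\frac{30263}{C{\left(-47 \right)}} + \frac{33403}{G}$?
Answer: $\frac{431273129}{33389928} \approx 12.916$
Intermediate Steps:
$C{\left(f \right)} = f + f^{2}$ ($C{\left(f \right)} = f^{2} + f = f + f^{2}$)
$G = -30888$ ($G = \left(-858\right) 36 = -30888$)
$\frac{30263}{C{\left(-47 \right)}} + \frac{33403}{G} = \frac{30263}{\left(-47\right) \left(1 - 47\right)} + \frac{33403}{-30888} = \frac{30263}{\left(-47\right) \left(-46\right)} + 33403 \left(- \frac{1}{30888}\right) = \frac{30263}{2162} - \frac{33403}{30888} = \frac{431273129}{33389928}$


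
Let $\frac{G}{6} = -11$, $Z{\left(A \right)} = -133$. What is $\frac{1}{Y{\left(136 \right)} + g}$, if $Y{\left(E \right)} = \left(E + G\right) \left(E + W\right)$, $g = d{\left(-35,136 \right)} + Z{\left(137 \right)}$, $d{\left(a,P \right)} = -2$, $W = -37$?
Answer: $\frac{1}{6795} \approx 0.00014717$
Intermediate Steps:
$G = -66$ ($G = 6 \left(-11\right) = -66$)
$g = -135$ ($g = -2 - 133 = -135$)
$Y{\left(E \right)} = \left(-66 + E\right) \left(-37 + E\right)$ ($Y{\left(E \right)} = \left(E - 66\right) \left(E - 37\right) = \left(-66 + E\right) \left(-37 + E\right)$)
$\frac{1}{Y{\left(136 \right)} + g} = \frac{1}{\left(2442 + 136^{2} - 14008\right) - 135} = \frac{1}{\left(2442 + 18496 - 14008\right) - 135} = \frac{1}{6930 - 135} = \frac{1}{6795}$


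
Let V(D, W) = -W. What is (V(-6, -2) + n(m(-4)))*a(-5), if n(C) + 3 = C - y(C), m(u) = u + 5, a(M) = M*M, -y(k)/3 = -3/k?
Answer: -225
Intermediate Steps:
y(k) = 9/k (y(k) = -(-9)/k = 9/k)
a(M) = M**2
m(u) = 5 + u
n(C) = -3 + C - 9/C (n(C) = -3 + (C - 9/C) = -3 + C - 9/C)
(V(-6, -2) + n(m(-4)))*a(-5) = (-1*(-2) + (-3 + (5 - 4) - 9/(5 - 4)))*(-5)**2 = (2 + (-3 + 1 - 9/1))*25 = (2 + (-3 + 1 - 9*1))*25 = (2 + (-3 + 1 - 9))*25 = (2 - 11)*25 = -9*25 = -225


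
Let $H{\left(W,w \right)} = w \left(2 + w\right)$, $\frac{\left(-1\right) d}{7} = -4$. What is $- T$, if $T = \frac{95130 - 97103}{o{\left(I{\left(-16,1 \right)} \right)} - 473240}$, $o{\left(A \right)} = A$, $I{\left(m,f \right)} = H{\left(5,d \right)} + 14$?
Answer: $- \frac{1973}{472386} \approx -0.0041767$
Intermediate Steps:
$d = 28$ ($d = \left(-7\right) \left(-4\right) = 28$)
$I{\left(m,f \right)} = 854$ ($I{\left(m,f \right)} = 28 \left(2 + 28\right) + 14 = 28 \cdot 30 + 14 = 840 + 14 = 854$)
$T = \frac{1973}{472386}$ ($T = \frac{95130 - 97103}{854 - 473240} = - \frac{1973}{-472386} = \left(-1973\right) \left(- \frac{1}{472386}\right) = \frac{1973}{472386} \approx 0.0041767$)
$- T = \left(-1\right) \frac{1973}{472386} = - \frac{1973}{472386}$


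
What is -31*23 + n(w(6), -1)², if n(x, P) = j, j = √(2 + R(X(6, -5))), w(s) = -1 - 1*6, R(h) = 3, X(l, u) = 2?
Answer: -708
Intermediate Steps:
w(s) = -7 (w(s) = -1 - 6 = -7)
j = √5 (j = √(2 + 3) = √5 ≈ 2.2361)
n(x, P) = √5
-31*23 + n(w(6), -1)² = -31*23 + (√5)² = -713 + 5 = -708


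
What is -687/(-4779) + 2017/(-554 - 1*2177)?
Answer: -2587682/4350483 ≈ -0.59480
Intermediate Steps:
-687/(-4779) + 2017/(-554 - 1*2177) = -687*(-1/4779) + 2017/(-554 - 2177) = 229/1593 + 2017/(-2731) = 229/1593 + 2017*(-1/2731) = 229/1593 - 2017/2731 = -2587682/4350483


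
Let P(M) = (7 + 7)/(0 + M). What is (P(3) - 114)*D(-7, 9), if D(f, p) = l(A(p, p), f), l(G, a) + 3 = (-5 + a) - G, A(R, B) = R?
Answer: 2624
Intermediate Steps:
l(G, a) = -8 + a - G (l(G, a) = -3 + ((-5 + a) - G) = -3 + (-5 + a - G) = -8 + a - G)
D(f, p) = -8 + f - p
P(M) = 14/M
(P(3) - 114)*D(-7, 9) = (14/3 - 114)*(-8 - 7 - 1*9) = (14*(⅓) - 114)*(-8 - 7 - 9) = (14/3 - 114)*(-24) = -328/3*(-24) = 2624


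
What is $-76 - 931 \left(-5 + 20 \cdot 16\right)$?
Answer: $-293341$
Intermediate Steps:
$-76 - 931 \left(-5 + 20 \cdot 16\right) = -76 - 931 \left(-5 + 320\right) = -76 - 293265 = -293341$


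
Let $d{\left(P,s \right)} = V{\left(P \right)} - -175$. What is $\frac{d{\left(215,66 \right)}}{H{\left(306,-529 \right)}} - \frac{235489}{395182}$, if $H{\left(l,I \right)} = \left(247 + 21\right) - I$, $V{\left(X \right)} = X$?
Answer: $- \frac{33563753}{314960054} \approx -0.10657$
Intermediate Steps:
$H{\left(l,I \right)} = 268 - I$
$d{\left(P,s \right)} = 175 + P$ ($d{\left(P,s \right)} = P - -175 = P + 175 = 175 + P$)
$\frac{d{\left(215,66 \right)}}{H{\left(306,-529 \right)}} - \frac{235489}{395182} = \frac{175 + 215}{268 - -529} - \frac{235489}{395182} = \frac{390}{268 + 529} - \frac{235489}{395182} = \frac{390}{797} - \frac{235489}{395182} = - \frac{33563753}{314960054}$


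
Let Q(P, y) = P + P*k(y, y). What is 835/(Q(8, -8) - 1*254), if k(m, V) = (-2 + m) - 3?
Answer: -167/70 ≈ -2.3857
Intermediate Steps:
k(m, V) = -5 + m
Q(P, y) = P + P*(-5 + y)
835/(Q(8, -8) - 1*254) = 835/(8*(-4 - 8) - 1*254) = 835/(8*(-12) - 254) = 835/(-96 - 254) = 835/(-350) = 835*(-1/350) = -167/70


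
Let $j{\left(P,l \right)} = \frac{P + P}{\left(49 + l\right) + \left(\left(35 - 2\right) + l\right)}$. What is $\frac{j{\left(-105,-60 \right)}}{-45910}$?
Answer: $- \frac{21}{174458} \approx -0.00012037$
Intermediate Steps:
$j{\left(P,l \right)} = \frac{2 P}{82 + 2 l}$ ($j{\left(P,l \right)} = \frac{2 P}{\left(49 + l\right) + \left(33 + l\right)} = \frac{2 P}{82 + 2 l}$)
$\frac{j{\left(-105,-60 \right)}}{-45910} = \frac{\left(-105\right) \frac{1}{41 - 60}}{-45910} = - \frac{105}{-19} \left(- \frac{1}{45910}\right) = \left(-105\right) \left(- \frac{1}{19}\right) \left(- \frac{1}{45910}\right) = \frac{105}{19} \left(- \frac{1}{45910}\right) = - \frac{21}{174458}$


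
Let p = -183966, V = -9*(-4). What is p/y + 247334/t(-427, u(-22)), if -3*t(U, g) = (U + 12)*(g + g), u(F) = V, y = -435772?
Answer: 13701691651/542536140 ≈ 25.255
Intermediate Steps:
V = 36
u(F) = 36
t(U, g) = -2*g*(12 + U)/3 (t(U, g) = -(U + 12)*(g + g)/3 = -(12 + U)*2*g/3 = -2*g*(12 + U)/3)
p/y + 247334/t(-427, u(-22)) = -183966/(-435772) + 247334/((-⅔*36*(12 - 427))) = -183966*(-1/435772) + 247334/((-⅔*36*(-415))) = 91983/217886 + 247334/9960 = 91983/217886 + 247334*(1/9960) = 91983/217886 + 123667/4980 = 13701691651/542536140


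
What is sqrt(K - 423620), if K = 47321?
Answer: 3*I*sqrt(41811) ≈ 613.43*I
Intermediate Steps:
sqrt(K - 423620) = sqrt(47321 - 423620) = sqrt(-376299) = 3*I*sqrt(41811)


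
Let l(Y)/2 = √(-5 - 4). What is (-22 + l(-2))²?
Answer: 448 - 264*I ≈ 448.0 - 264.0*I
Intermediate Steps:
l(Y) = 6*I (l(Y) = 2*√(-5 - 4) = 2*√(-9) = 2*(3*I) = 6*I)
(-22 + l(-2))² = (-22 + 6*I)²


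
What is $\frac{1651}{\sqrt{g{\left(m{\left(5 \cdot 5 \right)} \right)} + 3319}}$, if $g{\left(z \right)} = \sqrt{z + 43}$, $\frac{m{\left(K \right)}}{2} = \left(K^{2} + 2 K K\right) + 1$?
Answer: $\frac{1651}{\sqrt{3319 + \sqrt{3795}}} \approx 28.396$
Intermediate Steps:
$m{\left(K \right)} = 2 + 6 K^{2}$ ($m{\left(K \right)} = 2 \left(\left(K^{2} + 2 K K\right) + 1\right) = 2 \left(\left(K^{2} + 2 K^{2}\right) + 1\right) = 2 \left(3 K^{2} + 1\right) = 2 \left(1 + 3 K^{2}\right) = 2 + 6 K^{2}$)
$g{\left(z \right)} = \sqrt{43 + z}$
$\frac{1651}{\sqrt{g{\left(m{\left(5 \cdot 5 \right)} \right)} + 3319}} = \frac{1651}{\sqrt{\sqrt{43 + \left(2 + 6 \left(5 \cdot 5\right)^{2}\right)} + 3319}} = \frac{1651}{\sqrt{\sqrt{43 + \left(2 + 6 \cdot 25^{2}\right)} + 3319}} = \frac{1651}{\sqrt{\sqrt{43 + \left(2 + 6 \cdot 625\right)} + 3319}} = \frac{1651}{\sqrt{\sqrt{43 + \left(2 + 3750\right)} + 3319}} = \frac{1651}{\sqrt{\sqrt{43 + 3752} + 3319}} = \frac{1651}{\sqrt{\sqrt{3795} + 3319}} = \frac{1651}{\sqrt{3319 + \sqrt{3795}}}$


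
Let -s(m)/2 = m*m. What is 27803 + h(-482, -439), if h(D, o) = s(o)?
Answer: -357639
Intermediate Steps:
s(m) = -2*m**2 (s(m) = -2*m*m = -2*m**2)
h(D, o) = -2*o**2
27803 + h(-482, -439) = 27803 - 2*(-439)**2 = 27803 - 2*192721 = 27803 - 385442 = -357639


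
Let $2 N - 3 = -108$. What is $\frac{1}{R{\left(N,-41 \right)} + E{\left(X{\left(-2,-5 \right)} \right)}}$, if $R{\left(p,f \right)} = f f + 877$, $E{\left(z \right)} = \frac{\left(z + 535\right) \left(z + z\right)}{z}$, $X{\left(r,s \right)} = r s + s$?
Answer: $\frac{1}{3638} \approx 0.00027488$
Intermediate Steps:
$N = - \frac{105}{2}$ ($N = \frac{3}{2} + \frac{1}{2} \left(-108\right) = \frac{3}{2} - 54 = - \frac{105}{2} \approx -52.5$)
$X{\left(r,s \right)} = s + r s$
$E{\left(z \right)} = 1070 + 2 z$ ($E{\left(z \right)} = \frac{\left(535 + z\right) 2 z}{z} = \frac{2 z \left(535 + z\right)}{z} = 1070 + 2 z$)
$R{\left(p,f \right)} = 877 + f^{2}$ ($R{\left(p,f \right)} = f^{2} + 877 = 877 + f^{2}$)
$\frac{1}{R{\left(N,-41 \right)} + E{\left(X{\left(-2,-5 \right)} \right)}} = \frac{1}{\left(877 + \left(-41\right)^{2}\right) + \left(1070 + 2 \left(- 5 \left(1 - 2\right)\right)\right)} = \frac{1}{\left(877 + 1681\right) + \left(1070 + 2 \left(\left(-5\right) \left(-1\right)\right)\right)} = \frac{1}{2558 + \left(1070 + 2 \cdot 5\right)} = \frac{1}{2558 + \left(1070 + 10\right)} = \frac{1}{2558 + 1080} = \frac{1}{3638}$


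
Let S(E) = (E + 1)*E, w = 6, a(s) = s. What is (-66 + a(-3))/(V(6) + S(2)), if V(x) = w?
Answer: -23/4 ≈ -5.7500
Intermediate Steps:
V(x) = 6
S(E) = E*(1 + E) (S(E) = (1 + E)*E = E*(1 + E))
(-66 + a(-3))/(V(6) + S(2)) = (-66 - 3)/(6 + 2*(1 + 2)) = -69/(6 + 2*3) = -69/(6 + 6) = -69/12 = (1/12)*(-69) = -23/4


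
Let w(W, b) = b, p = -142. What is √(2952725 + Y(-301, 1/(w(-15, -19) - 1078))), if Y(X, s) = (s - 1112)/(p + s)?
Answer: 2*√716505738111735/31155 ≈ 1718.4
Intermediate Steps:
Y(X, s) = (-1112 + s)/(-142 + s) (Y(X, s) = (s - 1112)/(-142 + s) = (-1112 + s)/(-142 + s))
√(2952725 + Y(-301, 1/(w(-15, -19) - 1078))) = √(2952725 + (-1112 + 1/(-19 - 1078))/(-142 + 1/(-19 - 1078))) = √(2952725 + (-1112 + 1/(-1097))/(-142 + 1/(-1097))) = √(2952725 + (-1112 - 1/1097)/(-142 - 1/1097)) = √(2952725 - 1219865/1097/(-155775/1097)) = √(2952725 - 1097/155775*(-1219865/1097)) = √(2952725 + 243973/31155) = √(91992391348/31155) = 2*√716505738111735/31155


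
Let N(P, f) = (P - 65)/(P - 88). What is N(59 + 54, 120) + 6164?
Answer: 154148/25 ≈ 6165.9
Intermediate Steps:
N(P, f) = (-65 + P)/(-88 + P)
N(59 + 54, 120) + 6164 = (-65 + (59 + 54))/(-88 + (59 + 54)) + 6164 = (-65 + 113)/(-88 + 113) + 6164 = 48/25 + 6164 = 154148/25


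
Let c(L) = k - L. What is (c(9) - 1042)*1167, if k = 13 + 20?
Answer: -1188006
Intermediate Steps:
k = 33
c(L) = 33 - L
(c(9) - 1042)*1167 = ((33 - 1*9) - 1042)*1167 = ((33 - 9) - 1042)*1167 = (24 - 1042)*1167 = -1018*1167 = -1188006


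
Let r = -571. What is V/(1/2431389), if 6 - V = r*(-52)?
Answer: -72178213854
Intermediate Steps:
V = -29686 (V = 6 - (-571)*(-52) = 6 - 1*29692 = 6 - 29692 = -29686)
V/(1/2431389) = -29686/(1/2431389) = -29686/1/2431389 = -29686*2431389 = -72178213854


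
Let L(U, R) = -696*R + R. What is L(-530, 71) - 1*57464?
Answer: -106809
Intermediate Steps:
L(U, R) = -695*R
L(-530, 71) - 1*57464 = -695*71 - 1*57464 = -49345 - 57464 = -106809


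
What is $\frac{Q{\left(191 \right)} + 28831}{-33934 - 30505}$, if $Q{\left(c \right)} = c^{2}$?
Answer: $- \frac{65312}{64439} \approx -1.0135$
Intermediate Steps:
$\frac{Q{\left(191 \right)} + 28831}{-33934 - 30505} = \frac{191^{2} + 28831}{-33934 - 30505} = \frac{36481 + 28831}{-64439} = 65312 \left(- \frac{1}{64439}\right) = - \frac{65312}{64439}$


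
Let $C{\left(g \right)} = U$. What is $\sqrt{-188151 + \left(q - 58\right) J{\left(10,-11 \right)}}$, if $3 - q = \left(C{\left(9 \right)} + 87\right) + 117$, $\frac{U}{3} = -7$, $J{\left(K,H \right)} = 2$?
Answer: $i \sqrt{188627} \approx 434.31 i$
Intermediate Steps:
$U = -21$ ($U = 3 \left(-7\right) = -21$)
$C{\left(g \right)} = -21$
$q = -180$ ($q = 3 - \left(\left(-21 + 87\right) + 117\right) = 3 - \left(66 + 117\right) = 3 - 183 = -180$)
$\sqrt{-188151 + \left(q - 58\right) J{\left(10,-11 \right)}} = \sqrt{-188151 + \left(-180 - 58\right) 2} = \sqrt{-188151 - 476} = \sqrt{-188627} = i \sqrt{188627}$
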